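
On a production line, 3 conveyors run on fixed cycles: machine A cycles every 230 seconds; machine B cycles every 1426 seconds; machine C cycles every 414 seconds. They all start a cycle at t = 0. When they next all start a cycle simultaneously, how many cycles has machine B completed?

All finish a whole number of cycles simultaneously at t = LCM of the periods.
230 = 2 × 5 × 23
1426 = 2 × 23 × 31
414 = 2 × 3^2 × 23
LCM(230, 1426, 414) = 2 × 3^2 × 5 × 23 × 31 = 64170.
Cycles for period 1426: 64170 / 1426 = 45.

45 cycles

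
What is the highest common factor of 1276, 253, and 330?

11

1276 = 2^2 × 11 × 29
253 = 11 × 23
330 = 2 × 3 × 5 × 11
gcd(1276, 253, 330) = 11.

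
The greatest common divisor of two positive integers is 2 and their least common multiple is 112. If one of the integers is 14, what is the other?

16

For two integers, gcd × lcm = product, so the other is (2 × 112) / 14 = 224 / 14 = 16.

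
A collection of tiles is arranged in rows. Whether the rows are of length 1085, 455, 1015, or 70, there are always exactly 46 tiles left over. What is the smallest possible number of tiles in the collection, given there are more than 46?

818136

N − 46 must be a common multiple of 1085, 455, 1015, and 70.
1085 = 5 × 7 × 31
455 = 5 × 7 × 13
1015 = 5 × 7 × 29
70 = 2 × 5 × 7
LCM(1085, 455, 1015, 70) = 2 × 5 × 7 × 13 × 29 × 31 = 818090.
Smallest N > 46 is LCM + 46 = 818090 + 46 = 818136.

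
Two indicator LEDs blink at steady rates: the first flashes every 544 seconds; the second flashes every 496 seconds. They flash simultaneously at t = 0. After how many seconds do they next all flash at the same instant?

They coincide at every common multiple of the periods; the first is the LCM.
544 = 2^5 × 17
496 = 2^4 × 31
LCM(544, 496) = 2^5 × 17 × 31 = 16864.

16864 seconds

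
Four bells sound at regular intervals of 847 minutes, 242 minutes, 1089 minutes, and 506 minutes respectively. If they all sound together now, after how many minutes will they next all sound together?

350658 minutes

The first simultaneous occurrence is after LCM of the individual periods.
847 = 7 × 11^2
242 = 2 × 11^2
1089 = 3^2 × 11^2
506 = 2 × 11 × 23
LCM(847, 242, 1089, 506) = 2 × 3^2 × 7 × 11^2 × 23 = 350658.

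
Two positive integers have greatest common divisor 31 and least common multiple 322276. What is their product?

9990556

For any two positive integers, gcd × lcm = product = 31 × 322276 = 9990556.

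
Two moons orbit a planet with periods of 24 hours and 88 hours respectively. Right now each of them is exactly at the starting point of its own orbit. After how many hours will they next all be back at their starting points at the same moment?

264 hours

We need the least common multiple of the intervals.
24 = 2^3 × 3
88 = 2^3 × 11
LCM(24, 88) = 2^3 × 3 × 11 = 264.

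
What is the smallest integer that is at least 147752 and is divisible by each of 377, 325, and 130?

The integer must be a common multiple of 377, 325, and 130, so a multiple of their LCM.
377 = 13 × 29
325 = 5^2 × 13
130 = 2 × 5 × 13
LCM(377, 325, 130) = 2 × 5^2 × 13 × 29 = 18850.
Smallest multiple of 18850 that is ≥ 147752: ⌈147752/18850⌉ × 18850 = 8 × 18850 = 150800.

150800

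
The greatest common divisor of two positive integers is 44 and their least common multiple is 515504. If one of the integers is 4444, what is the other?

5104

For two integers, gcd × lcm = product, so the other is (44 × 515504) / 4444 = 22682176 / 4444 = 5104.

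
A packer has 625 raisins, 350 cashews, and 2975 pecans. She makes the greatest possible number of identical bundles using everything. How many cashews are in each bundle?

Number of bundles = gcd(625, 350, 2975).
625 = 5^4
350 = 2 × 5^2 × 7
2975 = 5^2 × 7 × 17
gcd(625, 350, 2975) = 5^2 = 25.
cashews per bundle = 350 / 25 = 14.

14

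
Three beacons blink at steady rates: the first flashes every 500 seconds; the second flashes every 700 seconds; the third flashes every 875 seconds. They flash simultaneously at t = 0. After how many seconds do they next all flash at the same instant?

3500 seconds

We need the least common multiple of the intervals.
500 = 2^2 × 5^3
700 = 2^2 × 5^2 × 7
875 = 5^3 × 7
LCM(500, 700, 875) = 2^2 × 5^3 × 7 = 3500.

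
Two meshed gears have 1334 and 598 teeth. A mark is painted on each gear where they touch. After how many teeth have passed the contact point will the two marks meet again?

We need the least common multiple of the intervals.
1334 = 2 × 23 × 29
598 = 2 × 13 × 23
LCM(1334, 598) = 2 × 13 × 23 × 29 = 17342.

17342 teeth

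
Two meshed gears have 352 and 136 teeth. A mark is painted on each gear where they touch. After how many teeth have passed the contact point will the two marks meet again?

5984 teeth

They coincide at every common multiple of the periods; the first is the LCM.
352 = 2^5 × 11
136 = 2^3 × 17
LCM(352, 136) = 2^5 × 11 × 17 = 5984.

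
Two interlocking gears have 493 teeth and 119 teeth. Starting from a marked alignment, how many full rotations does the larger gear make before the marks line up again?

They are all back at their starting positions together after one LCM of the periods.
493 = 17 × 29
119 = 7 × 17
LCM(493, 119) = 7 × 17 × 29 = 3451.
Rotations for period 493: 3451 / 493 = 7.

7 rotations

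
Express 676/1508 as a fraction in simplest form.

676 = 2^2 × 13^2
1508 = 2^2 × 13 × 29
gcd(676, 1508) = 2^2 × 13 = 52.
Divide numerator and denominator by 52: 676/1508 = 13/29.

13/29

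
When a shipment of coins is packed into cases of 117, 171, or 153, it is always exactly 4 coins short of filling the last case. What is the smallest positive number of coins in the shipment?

37787

Being 4 short of a full case of size k means N ≡ −4 (mod k), i.e. N + 4 is a multiple of each size.
117 = 3^2 × 13
171 = 3^2 × 19
153 = 3^2 × 17
LCM(117, 171, 153) = 3^2 × 13 × 17 × 19 = 37791.
Smallest positive N is 37791 − 4 = 37787.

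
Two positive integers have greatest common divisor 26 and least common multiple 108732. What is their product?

For any two positive integers, gcd × lcm = product = 26 × 108732 = 2827032.

2827032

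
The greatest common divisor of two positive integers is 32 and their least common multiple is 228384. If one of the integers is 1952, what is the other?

3744

For two integers, gcd × lcm = product, so the other is (32 × 228384) / 1952 = 7308288 / 1952 = 3744.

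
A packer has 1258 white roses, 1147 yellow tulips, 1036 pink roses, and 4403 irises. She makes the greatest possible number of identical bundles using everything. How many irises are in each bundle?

Number of bundles = gcd(1258, 1147, 1036, 4403).
1258 = 2 × 17 × 37
1147 = 31 × 37
1036 = 2^2 × 7 × 37
4403 = 7 × 17 × 37
gcd(1258, 1147, 1036, 4403) = 37.
irises per bundle = 4403 / 37 = 119.

119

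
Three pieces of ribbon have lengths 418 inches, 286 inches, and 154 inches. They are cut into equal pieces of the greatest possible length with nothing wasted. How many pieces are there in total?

Piece length = gcd(418, 286, 154).
418 = 2 × 11 × 19
286 = 2 × 11 × 13
154 = 2 × 7 × 11
gcd(418, 286, 154) = 2 × 11 = 22.
Total pieces = 418/22 + 286/22 + 154/22 = 19 + 13 + 7 = 39.

39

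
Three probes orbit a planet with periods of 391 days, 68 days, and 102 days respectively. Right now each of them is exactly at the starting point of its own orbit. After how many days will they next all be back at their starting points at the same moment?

4692 days

The first simultaneous occurrence is after LCM of the individual periods.
391 = 17 × 23
68 = 2^2 × 17
102 = 2 × 3 × 17
LCM(391, 68, 102) = 2^2 × 3 × 17 × 23 = 4692.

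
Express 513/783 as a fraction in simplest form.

19/29

513 = 3^3 × 19
783 = 3^3 × 29
gcd(513, 783) = 3^3 = 27.
Divide numerator and denominator by 27: 513/783 = 19/29.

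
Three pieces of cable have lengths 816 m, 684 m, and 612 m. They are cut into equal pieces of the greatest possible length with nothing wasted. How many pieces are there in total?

176

Piece length = gcd(816, 684, 612).
816 = 2^4 × 3 × 17
684 = 2^2 × 3^2 × 19
612 = 2^2 × 3^2 × 17
gcd(816, 684, 612) = 2^2 × 3 = 12.
Total pieces = 816/12 + 684/12 + 612/12 = 68 + 57 + 51 = 176.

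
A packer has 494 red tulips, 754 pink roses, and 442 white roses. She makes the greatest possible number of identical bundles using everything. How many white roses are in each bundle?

Number of bundles = gcd(494, 754, 442).
494 = 2 × 13 × 19
754 = 2 × 13 × 29
442 = 2 × 13 × 17
gcd(494, 754, 442) = 2 × 13 = 26.
white roses per bundle = 442 / 26 = 17.

17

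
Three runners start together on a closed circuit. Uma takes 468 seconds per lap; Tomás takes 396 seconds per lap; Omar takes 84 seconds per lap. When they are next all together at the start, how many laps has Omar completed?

They are all back at their starting positions together after one LCM of the periods.
468 = 2^2 × 3^2 × 13
396 = 2^2 × 3^2 × 11
84 = 2^2 × 3 × 7
LCM(468, 396, 84) = 2^2 × 3^2 × 7 × 11 × 13 = 36036.
Laps for period 84: 36036 / 84 = 429.

429 laps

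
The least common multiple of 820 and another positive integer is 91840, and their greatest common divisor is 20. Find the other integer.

2240

gcd × lcm = product of the two integers, so the other integer is (20 × 91840) / 820 = 2240.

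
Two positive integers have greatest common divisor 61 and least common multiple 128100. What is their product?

7814100

For any two positive integers, gcd × lcm = product = 61 × 128100 = 7814100.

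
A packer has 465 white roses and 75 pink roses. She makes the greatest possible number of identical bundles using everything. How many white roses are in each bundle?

31

Number of bundles = gcd(465, 75).
465 = 3 × 5 × 31
75 = 3 × 5^2
gcd(465, 75) = 3 × 5 = 15.
white roses per bundle = 465 / 15 = 31.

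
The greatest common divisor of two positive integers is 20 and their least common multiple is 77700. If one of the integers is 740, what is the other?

For two integers, gcd × lcm = product, so the other is (20 × 77700) / 740 = 1554000 / 740 = 2100.

2100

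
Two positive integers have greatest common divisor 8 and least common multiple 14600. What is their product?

116800

For any two positive integers, gcd × lcm = product = 8 × 14600 = 116800.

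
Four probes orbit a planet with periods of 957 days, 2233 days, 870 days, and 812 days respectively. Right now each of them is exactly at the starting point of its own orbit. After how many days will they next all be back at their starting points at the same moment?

We need the least common multiple of the intervals.
957 = 3 × 11 × 29
2233 = 7 × 11 × 29
870 = 2 × 3 × 5 × 29
812 = 2^2 × 7 × 29
LCM(957, 2233, 870, 812) = 2^2 × 3 × 5 × 7 × 11 × 29 = 133980.

133980 days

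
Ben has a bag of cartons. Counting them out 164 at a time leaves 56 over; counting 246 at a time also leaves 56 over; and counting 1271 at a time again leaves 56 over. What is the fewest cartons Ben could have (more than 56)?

15308

N − 56 must be a common multiple of 164, 246, and 1271.
164 = 2^2 × 41
246 = 2 × 3 × 41
1271 = 31 × 41
LCM(164, 246, 1271) = 2^2 × 3 × 31 × 41 = 15252.
Smallest N > 56 is LCM + 56 = 15252 + 56 = 15308.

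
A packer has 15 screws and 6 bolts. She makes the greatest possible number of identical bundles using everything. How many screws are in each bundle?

5

Number of bundles = gcd(15, 6).
15 = 3 × 5
6 = 2 × 3
gcd(15, 6) = 3.
screws per bundle = 15 / 3 = 5.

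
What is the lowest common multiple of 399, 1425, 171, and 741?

399 = 3 × 7 × 19
1425 = 3 × 5^2 × 19
171 = 3^2 × 19
741 = 3 × 13 × 19
LCM(399, 1425, 171, 741) = 3^2 × 5^2 × 7 × 13 × 19 = 389025.

389025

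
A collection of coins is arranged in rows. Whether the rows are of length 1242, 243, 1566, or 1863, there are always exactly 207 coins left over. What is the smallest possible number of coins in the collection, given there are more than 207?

N − 207 must be a common multiple of 1242, 243, 1566, and 1863.
1242 = 2 × 3^3 × 23
243 = 3^5
1566 = 2 × 3^3 × 29
1863 = 3^4 × 23
LCM(1242, 243, 1566, 1863) = 2 × 3^5 × 23 × 29 = 324162.
Smallest N > 207 is LCM + 207 = 324162 + 207 = 324369.

324369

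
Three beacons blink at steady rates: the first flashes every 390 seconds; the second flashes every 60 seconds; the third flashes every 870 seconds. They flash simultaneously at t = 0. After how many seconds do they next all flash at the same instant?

22620 seconds

The first simultaneous occurrence is after LCM of the individual periods.
390 = 2 × 3 × 5 × 13
60 = 2^2 × 3 × 5
870 = 2 × 3 × 5 × 29
LCM(390, 60, 870) = 2^2 × 3 × 5 × 13 × 29 = 22620.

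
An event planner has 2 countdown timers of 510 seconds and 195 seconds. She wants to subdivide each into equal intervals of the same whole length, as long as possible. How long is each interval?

The interval must divide each timer length; the longest such is the gcd.
510 = 2 × 3 × 5 × 17
195 = 3 × 5 × 13
gcd(510, 195) = 3 × 5 = 15.

15 seconds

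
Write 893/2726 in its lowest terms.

19/58

893 = 19 × 47
2726 = 2 × 29 × 47
gcd(893, 2726) = 47.
Divide numerator and denominator by 47: 893/2726 = 19/58.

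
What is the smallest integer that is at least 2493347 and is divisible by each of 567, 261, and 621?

2647323

The integer must be a common multiple of 567, 261, and 621, so a multiple of their LCM.
567 = 3^4 × 7
261 = 3^2 × 29
621 = 3^3 × 23
LCM(567, 261, 621) = 3^4 × 7 × 23 × 29 = 378189.
Smallest multiple of 378189 that is ≥ 2493347: ⌈2493347/378189⌉ × 378189 = 7 × 378189 = 2647323.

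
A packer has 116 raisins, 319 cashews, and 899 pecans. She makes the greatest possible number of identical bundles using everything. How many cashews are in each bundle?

Number of bundles = gcd(116, 319, 899).
116 = 2^2 × 29
319 = 11 × 29
899 = 29 × 31
gcd(116, 319, 899) = 29.
cashews per bundle = 319 / 29 = 11.

11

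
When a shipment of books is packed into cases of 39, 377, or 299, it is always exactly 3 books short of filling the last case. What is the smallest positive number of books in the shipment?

26010

Being 3 short of a full case of size k means N ≡ −3 (mod k), i.e. N + 3 is a multiple of each size.
39 = 3 × 13
377 = 13 × 29
299 = 13 × 23
LCM(39, 377, 299) = 3 × 13 × 23 × 29 = 26013.
Smallest positive N is 26013 − 3 = 26010.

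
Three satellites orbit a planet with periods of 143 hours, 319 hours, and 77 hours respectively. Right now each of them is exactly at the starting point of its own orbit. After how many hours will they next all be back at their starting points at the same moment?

The first simultaneous occurrence is after LCM of the individual periods.
143 = 11 × 13
319 = 11 × 29
77 = 7 × 11
LCM(143, 319, 77) = 7 × 11 × 13 × 29 = 29029.

29029 hours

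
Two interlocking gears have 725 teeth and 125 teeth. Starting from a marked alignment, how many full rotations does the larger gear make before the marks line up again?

All finish a whole number of cycles simultaneously at t = LCM of the periods.
725 = 5^2 × 29
125 = 5^3
LCM(725, 125) = 5^3 × 29 = 3625.
Rotations for period 725: 3625 / 725 = 5.

5 rotations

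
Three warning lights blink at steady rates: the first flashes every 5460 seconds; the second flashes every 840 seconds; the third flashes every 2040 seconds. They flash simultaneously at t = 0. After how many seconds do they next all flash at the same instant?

185640 seconds

They coincide at every common multiple of the periods; the first is the LCM.
5460 = 2^2 × 3 × 5 × 7 × 13
840 = 2^3 × 3 × 5 × 7
2040 = 2^3 × 3 × 5 × 17
LCM(5460, 840, 2040) = 2^3 × 3 × 5 × 7 × 13 × 17 = 185640.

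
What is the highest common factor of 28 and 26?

28 = 2^2 × 7
26 = 2 × 13
gcd(28, 26) = 2.

2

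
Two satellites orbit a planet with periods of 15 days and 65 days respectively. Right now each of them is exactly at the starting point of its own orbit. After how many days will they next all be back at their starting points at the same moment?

195 days

We need the least common multiple of the intervals.
15 = 3 × 5
65 = 5 × 13
LCM(15, 65) = 3 × 5 × 13 = 195.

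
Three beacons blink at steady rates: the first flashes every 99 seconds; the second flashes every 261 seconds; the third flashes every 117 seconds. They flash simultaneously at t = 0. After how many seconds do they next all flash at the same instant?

37323 seconds

They coincide at every common multiple of the periods; the first is the LCM.
99 = 3^2 × 11
261 = 3^2 × 29
117 = 3^2 × 13
LCM(99, 261, 117) = 3^2 × 11 × 13 × 29 = 37323.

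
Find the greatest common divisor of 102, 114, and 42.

6

102 = 2 × 3 × 17
114 = 2 × 3 × 19
42 = 2 × 3 × 7
gcd(102, 114, 42) = 2 × 3 = 6.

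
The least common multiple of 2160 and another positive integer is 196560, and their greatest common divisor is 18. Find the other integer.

gcd × lcm = product of the two integers, so the other integer is (18 × 196560) / 2160 = 1638.

1638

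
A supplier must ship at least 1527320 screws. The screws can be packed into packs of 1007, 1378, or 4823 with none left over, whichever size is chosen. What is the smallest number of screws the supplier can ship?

The number of screws must be a common multiple of 1007, 1378, and 4823, so a multiple of their LCM.
1007 = 19 × 53
1378 = 2 × 13 × 53
4823 = 7 × 13 × 53
LCM(1007, 1378, 4823) = 2 × 7 × 13 × 19 × 53 = 183274.
Smallest multiple of 183274 that is ≥ 1527320: ⌈1527320/183274⌉ × 183274 = 9 × 183274 = 1649466.

1649466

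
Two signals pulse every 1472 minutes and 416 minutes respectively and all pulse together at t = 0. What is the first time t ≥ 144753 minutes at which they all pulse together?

Joint pulses occur at multiples of LCM(1472, 416).
1472 = 2^6 × 23
416 = 2^5 × 13
LCM(1472, 416) = 2^6 × 13 × 23 = 19136.
Smallest multiple of 19136 that is ≥ 144753: ⌈144753/19136⌉ × 19136 = 8 × 19136 = 153088.

153088 minutes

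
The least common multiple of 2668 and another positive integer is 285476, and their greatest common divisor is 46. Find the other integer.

4922

gcd × lcm = product of the two integers, so the other integer is (46 × 285476) / 2668 = 4922.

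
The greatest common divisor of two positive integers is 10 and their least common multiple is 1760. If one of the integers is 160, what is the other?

110

For two integers, gcd × lcm = product, so the other is (10 × 1760) / 160 = 17600 / 160 = 110.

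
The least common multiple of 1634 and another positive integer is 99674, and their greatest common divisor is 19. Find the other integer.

1159

gcd × lcm = product of the two integers, so the other integer is (19 × 99674) / 1634 = 1159.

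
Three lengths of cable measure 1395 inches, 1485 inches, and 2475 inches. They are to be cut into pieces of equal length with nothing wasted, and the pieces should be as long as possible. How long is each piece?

45 inches

The greatest length dividing all of 1395, 1485, and 2475 is their gcd.
1395 = 3^2 × 5 × 31
1485 = 3^3 × 5 × 11
2475 = 3^2 × 5^2 × 11
gcd(1395, 1485, 2475) = 3^2 × 5 = 45.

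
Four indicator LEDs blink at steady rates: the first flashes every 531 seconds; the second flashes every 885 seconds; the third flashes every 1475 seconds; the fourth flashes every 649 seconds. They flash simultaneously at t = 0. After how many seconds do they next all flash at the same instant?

We need the least common multiple of the intervals.
531 = 3^2 × 59
885 = 3 × 5 × 59
1475 = 5^2 × 59
649 = 11 × 59
LCM(531, 885, 1475, 649) = 3^2 × 5^2 × 11 × 59 = 146025.

146025 seconds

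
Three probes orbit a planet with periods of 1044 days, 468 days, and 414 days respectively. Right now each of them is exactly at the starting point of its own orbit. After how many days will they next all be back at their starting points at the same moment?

312156 days

We need the least common multiple of the intervals.
1044 = 2^2 × 3^2 × 29
468 = 2^2 × 3^2 × 13
414 = 2 × 3^2 × 23
LCM(1044, 468, 414) = 2^2 × 3^2 × 13 × 23 × 29 = 312156.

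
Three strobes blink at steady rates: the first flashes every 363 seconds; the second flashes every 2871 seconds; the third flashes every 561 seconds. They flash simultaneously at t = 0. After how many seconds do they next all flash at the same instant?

They coincide at every common multiple of the periods; the first is the LCM.
363 = 3 × 11^2
2871 = 3^2 × 11 × 29
561 = 3 × 11 × 17
LCM(363, 2871, 561) = 3^2 × 11^2 × 17 × 29 = 536877.

536877 seconds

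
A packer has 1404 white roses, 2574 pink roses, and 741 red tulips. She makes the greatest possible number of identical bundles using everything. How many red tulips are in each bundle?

Number of bundles = gcd(1404, 2574, 741).
1404 = 2^2 × 3^3 × 13
2574 = 2 × 3^2 × 11 × 13
741 = 3 × 13 × 19
gcd(1404, 2574, 741) = 3 × 13 = 39.
red tulips per bundle = 741 / 39 = 19.

19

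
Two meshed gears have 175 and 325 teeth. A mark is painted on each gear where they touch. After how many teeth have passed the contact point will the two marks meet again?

They coincide at every common multiple of the periods; the first is the LCM.
175 = 5^2 × 7
325 = 5^2 × 13
LCM(175, 325) = 5^2 × 7 × 13 = 2275.

2275 teeth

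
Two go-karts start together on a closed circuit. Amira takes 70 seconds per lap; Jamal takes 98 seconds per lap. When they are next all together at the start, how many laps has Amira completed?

7 laps

The first common completion time is the LCM of the periods.
70 = 2 × 5 × 7
98 = 2 × 7^2
LCM(70, 98) = 2 × 5 × 7^2 = 490.
Laps for period 70: 490 / 70 = 7.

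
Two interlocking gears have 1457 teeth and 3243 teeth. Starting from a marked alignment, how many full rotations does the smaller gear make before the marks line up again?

All finish a whole number of cycles simultaneously at t = LCM of the periods.
1457 = 31 × 47
3243 = 3 × 23 × 47
LCM(1457, 3243) = 3 × 23 × 31 × 47 = 100533.
Rotations for period 1457: 100533 / 1457 = 69.

69 rotations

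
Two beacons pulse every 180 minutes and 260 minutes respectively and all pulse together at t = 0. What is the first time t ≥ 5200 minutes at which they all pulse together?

Joint pulses occur at multiples of LCM(180, 260).
180 = 2^2 × 3^2 × 5
260 = 2^2 × 5 × 13
LCM(180, 260) = 2^2 × 3^2 × 5 × 13 = 2340.
Smallest multiple of 2340 that is ≥ 5200: ⌈5200/2340⌉ × 2340 = 3 × 2340 = 7020.

7020 minutes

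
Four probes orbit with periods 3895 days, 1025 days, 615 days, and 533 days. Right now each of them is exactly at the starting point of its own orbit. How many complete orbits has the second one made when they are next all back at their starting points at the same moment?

741 orbits

They are all back at their starting positions together after one LCM of the periods.
3895 = 5 × 19 × 41
1025 = 5^2 × 41
615 = 3 × 5 × 41
533 = 13 × 41
LCM(3895, 1025, 615, 533) = 3 × 5^2 × 13 × 19 × 41 = 759525.
Orbits for period 1025: 759525 / 1025 = 741.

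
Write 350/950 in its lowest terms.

7/19

350 = 2 × 5^2 × 7
950 = 2 × 5^2 × 19
gcd(350, 950) = 2 × 5^2 = 50.
Divide numerator and denominator by 50: 350/950 = 7/19.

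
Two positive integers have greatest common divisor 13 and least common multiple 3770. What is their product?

For any two positive integers, gcd × lcm = product = 13 × 3770 = 49010.

49010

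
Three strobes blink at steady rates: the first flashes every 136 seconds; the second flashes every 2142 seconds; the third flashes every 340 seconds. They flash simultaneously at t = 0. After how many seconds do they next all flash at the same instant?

They coincide at every common multiple of the periods; the first is the LCM.
136 = 2^3 × 17
2142 = 2 × 3^2 × 7 × 17
340 = 2^2 × 5 × 17
LCM(136, 2142, 340) = 2^3 × 3^2 × 5 × 7 × 17 = 42840.

42840 seconds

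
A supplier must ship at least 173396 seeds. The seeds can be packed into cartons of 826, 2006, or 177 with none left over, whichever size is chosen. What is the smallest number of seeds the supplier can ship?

The number of seeds must be a common multiple of 826, 2006, and 177, so a multiple of their LCM.
826 = 2 × 7 × 59
2006 = 2 × 17 × 59
177 = 3 × 59
LCM(826, 2006, 177) = 2 × 3 × 7 × 17 × 59 = 42126.
Smallest multiple of 42126 that is ≥ 173396: ⌈173396/42126⌉ × 42126 = 5 × 42126 = 210630.

210630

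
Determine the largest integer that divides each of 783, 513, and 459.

27

783 = 3^3 × 29
513 = 3^3 × 19
459 = 3^3 × 17
gcd(783, 513, 459) = 3^3 = 27.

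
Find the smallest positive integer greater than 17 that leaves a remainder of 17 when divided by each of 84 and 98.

N − 17 must be a common multiple of 84 and 98.
84 = 2^2 × 3 × 7
98 = 2 × 7^2
LCM(84, 98) = 2^2 × 3 × 7^2 = 588.
Smallest N > 17 is LCM + 17 = 588 + 17 = 605.

605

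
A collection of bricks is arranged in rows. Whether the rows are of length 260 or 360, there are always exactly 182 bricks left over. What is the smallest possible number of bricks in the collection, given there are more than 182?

4862

N − 182 must be a common multiple of 260 and 360.
260 = 2^2 × 5 × 13
360 = 2^3 × 3^2 × 5
LCM(260, 360) = 2^3 × 3^2 × 5 × 13 = 4680.
Smallest N > 182 is LCM + 182 = 4680 + 182 = 4862.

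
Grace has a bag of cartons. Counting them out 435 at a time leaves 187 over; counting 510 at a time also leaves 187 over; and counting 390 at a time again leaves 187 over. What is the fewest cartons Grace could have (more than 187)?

N − 187 must be a common multiple of 435, 510, and 390.
435 = 3 × 5 × 29
510 = 2 × 3 × 5 × 17
390 = 2 × 3 × 5 × 13
LCM(435, 510, 390) = 2 × 3 × 5 × 13 × 17 × 29 = 192270.
Smallest N > 187 is LCM + 187 = 192270 + 187 = 192457.

192457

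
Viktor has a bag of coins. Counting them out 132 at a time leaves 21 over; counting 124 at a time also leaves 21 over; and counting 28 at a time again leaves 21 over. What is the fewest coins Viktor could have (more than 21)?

28665

N − 21 must be a common multiple of 132, 124, and 28.
132 = 2^2 × 3 × 11
124 = 2^2 × 31
28 = 2^2 × 7
LCM(132, 124, 28) = 2^2 × 3 × 7 × 11 × 31 = 28644.
Smallest N > 21 is LCM + 21 = 28644 + 21 = 28665.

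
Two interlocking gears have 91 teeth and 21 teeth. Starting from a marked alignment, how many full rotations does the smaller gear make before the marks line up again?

They are all back at their starting positions together after one LCM of the periods.
91 = 7 × 13
21 = 3 × 7
LCM(91, 21) = 3 × 7 × 13 = 273.
Rotations for period 21: 273 / 21 = 13.

13 rotations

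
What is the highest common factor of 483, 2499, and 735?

483 = 3 × 7 × 23
2499 = 3 × 7^2 × 17
735 = 3 × 5 × 7^2
gcd(483, 2499, 735) = 3 × 7 = 21.

21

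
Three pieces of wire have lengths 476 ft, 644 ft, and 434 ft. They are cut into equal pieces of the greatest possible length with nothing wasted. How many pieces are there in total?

111

Piece length = gcd(476, 644, 434).
476 = 2^2 × 7 × 17
644 = 2^2 × 7 × 23
434 = 2 × 7 × 31
gcd(476, 644, 434) = 2 × 7 = 14.
Total pieces = 476/14 + 644/14 + 434/14 = 34 + 46 + 31 = 111.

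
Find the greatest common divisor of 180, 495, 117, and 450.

180 = 2^2 × 3^2 × 5
495 = 3^2 × 5 × 11
117 = 3^2 × 13
450 = 2 × 3^2 × 5^2
gcd(180, 495, 117, 450) = 3^2 = 9.

9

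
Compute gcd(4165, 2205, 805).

4165 = 5 × 7^2 × 17
2205 = 3^2 × 5 × 7^2
805 = 5 × 7 × 23
gcd(4165, 2205, 805) = 5 × 7 = 35.

35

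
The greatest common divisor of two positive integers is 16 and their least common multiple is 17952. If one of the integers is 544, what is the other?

528

For two integers, gcd × lcm = product, so the other is (16 × 17952) / 544 = 287232 / 544 = 528.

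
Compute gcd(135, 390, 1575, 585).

15

135 = 3^3 × 5
390 = 2 × 3 × 5 × 13
1575 = 3^2 × 5^2 × 7
585 = 3^2 × 5 × 13
gcd(135, 390, 1575, 585) = 3 × 5 = 15.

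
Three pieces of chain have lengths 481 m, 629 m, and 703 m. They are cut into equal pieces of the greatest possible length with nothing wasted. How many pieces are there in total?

49

Piece length = gcd(481, 629, 703).
481 = 13 × 37
629 = 17 × 37
703 = 19 × 37
gcd(481, 629, 703) = 37.
Total pieces = 481/37 + 629/37 + 703/37 = 13 + 17 + 19 = 49.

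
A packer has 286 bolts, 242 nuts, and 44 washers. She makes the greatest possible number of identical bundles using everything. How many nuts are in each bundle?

Number of bundles = gcd(286, 242, 44).
286 = 2 × 11 × 13
242 = 2 × 11^2
44 = 2^2 × 11
gcd(286, 242, 44) = 2 × 11 = 22.
nuts per bundle = 242 / 22 = 11.

11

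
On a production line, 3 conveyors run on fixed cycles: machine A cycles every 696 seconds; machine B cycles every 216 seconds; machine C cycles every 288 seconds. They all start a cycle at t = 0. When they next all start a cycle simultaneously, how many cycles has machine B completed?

All finish a whole number of cycles simultaneously at t = LCM of the periods.
696 = 2^3 × 3 × 29
216 = 2^3 × 3^3
288 = 2^5 × 3^2
LCM(696, 216, 288) = 2^5 × 3^3 × 29 = 25056.
Cycles for period 216: 25056 / 216 = 116.

116 cycles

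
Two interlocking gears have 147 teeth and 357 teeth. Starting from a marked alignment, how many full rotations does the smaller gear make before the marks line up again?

17 rotations

They are all back at their starting positions together after one LCM of the periods.
147 = 3 × 7^2
357 = 3 × 7 × 17
LCM(147, 357) = 3 × 7^2 × 17 = 2499.
Rotations for period 147: 2499 / 147 = 17.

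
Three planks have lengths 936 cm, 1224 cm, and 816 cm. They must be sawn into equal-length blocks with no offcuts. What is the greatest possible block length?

24 cm

This is the greatest common divisor of 936, 1224, and 816.
936 = 2^3 × 3^2 × 13
1224 = 2^3 × 3^2 × 17
816 = 2^4 × 3 × 17
gcd(936, 1224, 816) = 2^3 × 3 = 24.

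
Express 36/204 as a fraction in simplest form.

3/17

36 = 2^2 × 3^2
204 = 2^2 × 3 × 17
gcd(36, 204) = 2^2 × 3 = 12.
Divide numerator and denominator by 12: 36/204 = 3/17.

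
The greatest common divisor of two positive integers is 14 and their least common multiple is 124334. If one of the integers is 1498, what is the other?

For two integers, gcd × lcm = product, so the other is (14 × 124334) / 1498 = 1740676 / 1498 = 1162.

1162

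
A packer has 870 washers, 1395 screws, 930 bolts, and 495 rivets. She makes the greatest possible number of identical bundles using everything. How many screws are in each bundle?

Number of bundles = gcd(870, 1395, 930, 495).
870 = 2 × 3 × 5 × 29
1395 = 3^2 × 5 × 31
930 = 2 × 3 × 5 × 31
495 = 3^2 × 5 × 11
gcd(870, 1395, 930, 495) = 3 × 5 = 15.
screws per bundle = 1395 / 15 = 93.

93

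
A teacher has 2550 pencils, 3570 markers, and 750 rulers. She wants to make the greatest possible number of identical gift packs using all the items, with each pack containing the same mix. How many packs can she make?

30 packs

The pack count must divide each quantity, so the greatest is gcd(2550, 3570, 750).
2550 = 2 × 3 × 5^2 × 17
3570 = 2 × 3 × 5 × 7 × 17
750 = 2 × 3 × 5^3
gcd(2550, 3570, 750) = 2 × 3 × 5 = 30.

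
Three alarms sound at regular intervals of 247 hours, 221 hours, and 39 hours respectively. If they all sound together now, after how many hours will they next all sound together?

We need the least common multiple of the intervals.
247 = 13 × 19
221 = 13 × 17
39 = 3 × 13
LCM(247, 221, 39) = 3 × 13 × 17 × 19 = 12597.

12597 hours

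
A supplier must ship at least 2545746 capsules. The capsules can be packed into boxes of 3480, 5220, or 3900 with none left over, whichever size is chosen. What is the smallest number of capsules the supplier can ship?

2714400

The number of capsules must be a common multiple of 3480, 5220, and 3900, so a multiple of their LCM.
3480 = 2^3 × 3 × 5 × 29
5220 = 2^2 × 3^2 × 5 × 29
3900 = 2^2 × 3 × 5^2 × 13
LCM(3480, 5220, 3900) = 2^3 × 3^2 × 5^2 × 13 × 29 = 678600.
Smallest multiple of 678600 that is ≥ 2545746: ⌈2545746/678600⌉ × 678600 = 4 × 678600 = 2714400.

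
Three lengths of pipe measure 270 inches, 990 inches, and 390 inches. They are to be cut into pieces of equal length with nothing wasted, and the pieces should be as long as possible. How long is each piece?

30 inches

Each piece length must divide every original length, so the longest possible is gcd(270, 990, 390).
270 = 2 × 3^3 × 5
990 = 2 × 3^2 × 5 × 11
390 = 2 × 3 × 5 × 13
gcd(270, 990, 390) = 2 × 3 × 5 = 30.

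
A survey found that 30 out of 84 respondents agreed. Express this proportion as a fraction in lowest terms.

30 = 2 × 3 × 5
84 = 2^2 × 3 × 7
gcd(30, 84) = 2 × 3 = 6.
Divide numerator and denominator by 6: 30/84 = 5/14.

5/14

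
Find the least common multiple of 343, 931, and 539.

71687

343 = 7^3
931 = 7^2 × 19
539 = 7^2 × 11
LCM(343, 931, 539) = 7^3 × 11 × 19 = 71687.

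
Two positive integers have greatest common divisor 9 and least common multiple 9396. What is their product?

For any two positive integers, gcd × lcm = product = 9 × 9396 = 84564.

84564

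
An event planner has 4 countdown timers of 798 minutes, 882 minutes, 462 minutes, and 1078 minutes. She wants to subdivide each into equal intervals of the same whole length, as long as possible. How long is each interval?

The interval must divide each timer length; the longest such is the gcd.
798 = 2 × 3 × 7 × 19
882 = 2 × 3^2 × 7^2
462 = 2 × 3 × 7 × 11
1078 = 2 × 7^2 × 11
gcd(798, 882, 462, 1078) = 2 × 7 = 14.

14 minutes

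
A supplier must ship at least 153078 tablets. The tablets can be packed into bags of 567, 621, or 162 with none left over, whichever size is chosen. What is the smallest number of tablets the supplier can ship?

156492

The number of tablets must be a common multiple of 567, 621, and 162, so a multiple of their LCM.
567 = 3^4 × 7
621 = 3^3 × 23
162 = 2 × 3^4
LCM(567, 621, 162) = 2 × 3^4 × 7 × 23 = 26082.
Smallest multiple of 26082 that is ≥ 153078: ⌈153078/26082⌉ × 26082 = 6 × 26082 = 156492.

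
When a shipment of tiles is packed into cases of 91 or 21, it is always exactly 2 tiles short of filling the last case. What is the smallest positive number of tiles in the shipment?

271

Being 2 short of a full case of size k means N ≡ −2 (mod k), i.e. N + 2 is a multiple of each size.
91 = 7 × 13
21 = 3 × 7
LCM(91, 21) = 3 × 7 × 13 = 273.
Smallest positive N is 273 − 2 = 271.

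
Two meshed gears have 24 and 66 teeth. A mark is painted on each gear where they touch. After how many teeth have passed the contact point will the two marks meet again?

264 teeth

We need the least common multiple of the intervals.
24 = 2^3 × 3
66 = 2 × 3 × 11
LCM(24, 66) = 2^3 × 3 × 11 = 264.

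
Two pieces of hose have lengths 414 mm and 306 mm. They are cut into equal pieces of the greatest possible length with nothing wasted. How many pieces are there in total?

Piece length = gcd(414, 306).
414 = 2 × 3^2 × 23
306 = 2 × 3^2 × 17
gcd(414, 306) = 2 × 3^2 = 18.
Total pieces = 414/18 + 306/18 = 23 + 17 = 40.

40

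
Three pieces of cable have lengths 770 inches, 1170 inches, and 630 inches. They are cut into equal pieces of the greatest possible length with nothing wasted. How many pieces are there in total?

257

Piece length = gcd(770, 1170, 630).
770 = 2 × 5 × 7 × 11
1170 = 2 × 3^2 × 5 × 13
630 = 2 × 3^2 × 5 × 7
gcd(770, 1170, 630) = 2 × 5 = 10.
Total pieces = 770/10 + 1170/10 + 630/10 = 77 + 117 + 63 = 257.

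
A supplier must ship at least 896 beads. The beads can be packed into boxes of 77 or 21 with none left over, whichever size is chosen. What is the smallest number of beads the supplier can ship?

The number of beads must be a common multiple of 77 and 21, so a multiple of their LCM.
77 = 7 × 11
21 = 3 × 7
LCM(77, 21) = 3 × 7 × 11 = 231.
Smallest multiple of 231 that is ≥ 896: ⌈896/231⌉ × 231 = 4 × 231 = 924.

924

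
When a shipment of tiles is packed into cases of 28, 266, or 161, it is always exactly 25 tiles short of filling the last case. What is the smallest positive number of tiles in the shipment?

Being 25 short of a full case of size k means N ≡ −25 (mod k), i.e. N + 25 is a multiple of each size.
28 = 2^2 × 7
266 = 2 × 7 × 19
161 = 7 × 23
LCM(28, 266, 161) = 2^2 × 7 × 19 × 23 = 12236.
Smallest positive N is 12236 − 25 = 12211.

12211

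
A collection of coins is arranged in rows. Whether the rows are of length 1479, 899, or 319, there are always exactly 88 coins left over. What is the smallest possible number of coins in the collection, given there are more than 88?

N − 88 must be a common multiple of 1479, 899, and 319.
1479 = 3 × 17 × 29
899 = 29 × 31
319 = 11 × 29
LCM(1479, 899, 319) = 3 × 11 × 17 × 29 × 31 = 504339.
Smallest N > 88 is LCM + 88 = 504339 + 88 = 504427.

504427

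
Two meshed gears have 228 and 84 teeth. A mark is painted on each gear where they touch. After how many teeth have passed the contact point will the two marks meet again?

The first simultaneous occurrence is after LCM of the individual periods.
228 = 2^2 × 3 × 19
84 = 2^2 × 3 × 7
LCM(228, 84) = 2^2 × 3 × 7 × 19 = 1596.

1596 teeth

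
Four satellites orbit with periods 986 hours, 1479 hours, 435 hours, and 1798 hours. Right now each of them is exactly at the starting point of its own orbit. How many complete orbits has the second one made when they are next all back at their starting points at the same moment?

310 orbits

They are all back at their starting positions together after one LCM of the periods.
986 = 2 × 17 × 29
1479 = 3 × 17 × 29
435 = 3 × 5 × 29
1798 = 2 × 29 × 31
LCM(986, 1479, 435, 1798) = 2 × 3 × 5 × 17 × 29 × 31 = 458490.
Orbits for period 1479: 458490 / 1479 = 310.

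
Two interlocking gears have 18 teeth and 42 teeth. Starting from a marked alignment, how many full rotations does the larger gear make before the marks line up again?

The first common completion time is the LCM of the periods.
18 = 2 × 3^2
42 = 2 × 3 × 7
LCM(18, 42) = 2 × 3^2 × 7 = 126.
Rotations for period 42: 126 / 42 = 3.

3 rotations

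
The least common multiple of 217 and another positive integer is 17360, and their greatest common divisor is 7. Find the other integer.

560

gcd × lcm = product of the two integers, so the other integer is (7 × 17360) / 217 = 560.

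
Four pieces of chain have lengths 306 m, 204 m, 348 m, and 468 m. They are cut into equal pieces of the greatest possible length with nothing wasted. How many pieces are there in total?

Piece length = gcd(306, 204, 348, 468).
306 = 2 × 3^2 × 17
204 = 2^2 × 3 × 17
348 = 2^2 × 3 × 29
468 = 2^2 × 3^2 × 13
gcd(306, 204, 348, 468) = 2 × 3 = 6.
Total pieces = 306/6 + 204/6 + 348/6 + 468/6 = 51 + 34 + 58 + 78 = 221.

221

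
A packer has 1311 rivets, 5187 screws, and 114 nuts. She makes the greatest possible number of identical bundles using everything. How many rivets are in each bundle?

Number of bundles = gcd(1311, 5187, 114).
1311 = 3 × 19 × 23
5187 = 3 × 7 × 13 × 19
114 = 2 × 3 × 19
gcd(1311, 5187, 114) = 3 × 19 = 57.
rivets per bundle = 1311 / 57 = 23.

23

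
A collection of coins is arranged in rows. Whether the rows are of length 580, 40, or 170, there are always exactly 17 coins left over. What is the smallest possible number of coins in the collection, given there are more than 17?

N − 17 must be a common multiple of 580, 40, and 170.
580 = 2^2 × 5 × 29
40 = 2^3 × 5
170 = 2 × 5 × 17
LCM(580, 40, 170) = 2^3 × 5 × 17 × 29 = 19720.
Smallest N > 17 is LCM + 17 = 19720 + 17 = 19737.

19737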